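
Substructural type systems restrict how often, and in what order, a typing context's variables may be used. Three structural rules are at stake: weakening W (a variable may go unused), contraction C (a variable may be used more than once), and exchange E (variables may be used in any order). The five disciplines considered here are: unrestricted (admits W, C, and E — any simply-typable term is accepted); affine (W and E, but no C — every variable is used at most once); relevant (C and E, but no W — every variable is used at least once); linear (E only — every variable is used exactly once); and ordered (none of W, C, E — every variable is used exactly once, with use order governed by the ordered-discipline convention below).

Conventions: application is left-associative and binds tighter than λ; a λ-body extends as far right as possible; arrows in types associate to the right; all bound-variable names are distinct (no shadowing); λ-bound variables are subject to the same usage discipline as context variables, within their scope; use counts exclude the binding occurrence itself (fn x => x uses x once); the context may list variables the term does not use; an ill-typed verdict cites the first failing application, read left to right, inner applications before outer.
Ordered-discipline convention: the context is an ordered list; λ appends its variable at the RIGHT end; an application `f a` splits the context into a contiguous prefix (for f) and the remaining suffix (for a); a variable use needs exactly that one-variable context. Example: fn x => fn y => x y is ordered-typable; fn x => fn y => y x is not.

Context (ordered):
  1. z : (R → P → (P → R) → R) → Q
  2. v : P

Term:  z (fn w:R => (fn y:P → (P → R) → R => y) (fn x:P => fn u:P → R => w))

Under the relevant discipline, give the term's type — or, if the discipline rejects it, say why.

not well-typed under relevant — needs weakening: v, x, u unused
use counts: z ×1; v ×0; w (bound) ×1; y (bound) ×1; x (bound) ×0; u (bound) ×0
uses in reading order: z, y, w
typing: ✓ — Q
across the five disciplines: ordered ✗ · linear ✗ · affine ✓ · relevant ✗ · unrestricted ✓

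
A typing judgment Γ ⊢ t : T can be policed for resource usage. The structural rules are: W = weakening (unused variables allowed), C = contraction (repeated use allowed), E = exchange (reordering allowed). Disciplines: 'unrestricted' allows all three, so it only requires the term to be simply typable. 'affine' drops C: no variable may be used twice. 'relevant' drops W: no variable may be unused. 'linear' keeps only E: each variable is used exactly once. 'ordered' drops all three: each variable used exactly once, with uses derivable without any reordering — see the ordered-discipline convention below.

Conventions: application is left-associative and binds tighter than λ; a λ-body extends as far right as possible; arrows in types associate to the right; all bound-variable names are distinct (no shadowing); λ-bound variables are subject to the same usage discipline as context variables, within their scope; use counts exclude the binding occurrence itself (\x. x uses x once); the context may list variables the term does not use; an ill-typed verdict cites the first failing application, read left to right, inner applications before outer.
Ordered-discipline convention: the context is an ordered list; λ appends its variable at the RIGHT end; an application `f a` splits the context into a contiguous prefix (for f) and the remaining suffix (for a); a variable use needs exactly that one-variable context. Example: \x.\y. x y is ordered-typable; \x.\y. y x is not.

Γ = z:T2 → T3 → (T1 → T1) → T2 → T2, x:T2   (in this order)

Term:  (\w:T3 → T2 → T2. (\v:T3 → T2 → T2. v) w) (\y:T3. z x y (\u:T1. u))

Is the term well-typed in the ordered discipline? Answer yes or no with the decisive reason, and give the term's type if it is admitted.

yes — z, x, w, v, y, u once each; derivable with no W/C/E; term : T3 → T2 → T2
variable uses: z ×1; x ×1; w (λ-bound) ×1; v (λ-bound) ×1; y (λ-bound) ×1; u (λ-bound) ×1
order of uses: v, w, z, x, y, u
typing: the term checks, with type T3 → T2 → T2
across the five disciplines: ordered ✓, linear ✓, affine ✓, relevant ✓, unrestricted ✓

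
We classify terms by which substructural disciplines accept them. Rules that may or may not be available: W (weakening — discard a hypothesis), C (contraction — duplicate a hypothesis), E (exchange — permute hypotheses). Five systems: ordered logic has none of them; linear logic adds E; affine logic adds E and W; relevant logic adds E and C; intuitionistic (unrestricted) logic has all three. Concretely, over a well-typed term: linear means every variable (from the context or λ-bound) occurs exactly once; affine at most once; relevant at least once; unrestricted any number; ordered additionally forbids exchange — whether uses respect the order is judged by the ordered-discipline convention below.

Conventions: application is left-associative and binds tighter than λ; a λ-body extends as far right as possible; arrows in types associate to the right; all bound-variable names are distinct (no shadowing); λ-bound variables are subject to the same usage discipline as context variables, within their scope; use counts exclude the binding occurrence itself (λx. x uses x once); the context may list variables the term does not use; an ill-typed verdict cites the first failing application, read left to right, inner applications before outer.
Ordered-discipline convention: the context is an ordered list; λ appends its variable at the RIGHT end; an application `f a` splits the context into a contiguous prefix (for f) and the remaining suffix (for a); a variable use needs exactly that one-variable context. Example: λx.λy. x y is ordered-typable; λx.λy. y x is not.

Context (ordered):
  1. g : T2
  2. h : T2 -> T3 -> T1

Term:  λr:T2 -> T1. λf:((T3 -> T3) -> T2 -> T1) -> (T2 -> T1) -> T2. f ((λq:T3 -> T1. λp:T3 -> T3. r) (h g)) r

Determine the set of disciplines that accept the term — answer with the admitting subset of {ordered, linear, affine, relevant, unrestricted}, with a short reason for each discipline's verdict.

accepted by: unrestricted
variable uses: g: 1, h: 1, r (bound): 2, f (bound): 1, q (bound): 0, p (bound): 0
use order (left to right): f, r, h, g, r
typing: ✓ — (T2 -> T1) -> (((T3 -> T3) -> T2 -> T1) -> (T2 -> T1) -> T2) -> T2
ordered ✗ (uses contraction: r ×2; needs weakening: q, p unused)
linear ✗ (uses contraction: r ×2; needs weakening: q, p unused)
affine ✗ (uses contraction: r ×2)
relevant ✗ (needs weakening: q, p unused)
unrestricted ✓ (well-typed at (T2 -> T1) -> (((T3 -> T3) -> T2 -> T1) -> (T2 -> T1) -> T2) -> T2; no restrictions here)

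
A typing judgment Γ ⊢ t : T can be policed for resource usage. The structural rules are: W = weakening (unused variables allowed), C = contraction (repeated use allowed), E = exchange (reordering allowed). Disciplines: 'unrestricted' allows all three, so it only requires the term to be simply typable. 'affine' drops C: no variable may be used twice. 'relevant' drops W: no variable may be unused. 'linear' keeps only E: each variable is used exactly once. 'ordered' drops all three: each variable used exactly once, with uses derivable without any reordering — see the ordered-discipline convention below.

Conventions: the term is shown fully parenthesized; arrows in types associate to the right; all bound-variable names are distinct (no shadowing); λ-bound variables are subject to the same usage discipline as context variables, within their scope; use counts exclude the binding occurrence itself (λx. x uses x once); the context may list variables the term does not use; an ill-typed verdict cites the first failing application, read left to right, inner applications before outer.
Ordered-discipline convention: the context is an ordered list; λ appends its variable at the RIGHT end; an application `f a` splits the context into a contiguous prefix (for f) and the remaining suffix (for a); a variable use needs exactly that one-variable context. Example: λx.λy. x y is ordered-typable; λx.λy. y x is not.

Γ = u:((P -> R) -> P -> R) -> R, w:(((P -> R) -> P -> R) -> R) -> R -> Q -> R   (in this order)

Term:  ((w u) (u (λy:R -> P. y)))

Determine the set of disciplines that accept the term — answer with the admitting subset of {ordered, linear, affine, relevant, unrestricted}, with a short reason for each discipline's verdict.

admitted by: none
usage: u=2, w=1, y (λ-bound)=1
left-to-right use order: w, u, u, y
typing: ill-typed: a function awaiting (P -> R) -> P -> R gets (R -> P) -> R -> P
ordered: ✗ — fails simple typing
linear: ✗ — a type mismatch blocks all five
affine: ✗ — the type mismatch rejects it
relevant: ✗ — not simply typable
unrestricted: ✗ — fails simple typing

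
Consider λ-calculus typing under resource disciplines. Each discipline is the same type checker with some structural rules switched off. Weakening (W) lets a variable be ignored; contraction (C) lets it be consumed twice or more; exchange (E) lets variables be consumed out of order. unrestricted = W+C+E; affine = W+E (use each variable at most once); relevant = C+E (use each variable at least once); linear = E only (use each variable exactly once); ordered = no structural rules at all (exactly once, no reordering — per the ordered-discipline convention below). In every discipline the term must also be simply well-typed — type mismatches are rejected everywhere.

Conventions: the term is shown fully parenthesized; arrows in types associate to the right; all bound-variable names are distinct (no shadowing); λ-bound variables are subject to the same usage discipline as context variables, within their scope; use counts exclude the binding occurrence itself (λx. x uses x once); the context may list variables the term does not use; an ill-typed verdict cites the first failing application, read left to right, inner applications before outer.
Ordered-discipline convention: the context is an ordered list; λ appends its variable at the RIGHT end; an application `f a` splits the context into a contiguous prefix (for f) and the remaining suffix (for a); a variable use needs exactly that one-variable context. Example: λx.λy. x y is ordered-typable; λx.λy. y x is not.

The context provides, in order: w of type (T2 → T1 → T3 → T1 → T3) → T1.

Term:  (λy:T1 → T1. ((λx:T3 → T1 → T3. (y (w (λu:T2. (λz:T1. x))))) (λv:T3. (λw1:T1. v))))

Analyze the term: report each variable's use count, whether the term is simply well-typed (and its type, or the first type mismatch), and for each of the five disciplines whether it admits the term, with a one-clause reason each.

variable uses: w: 1×, y (λ-bound): 1×, x (λ-bound): 1×, u (λ-bound): 0×, z (λ-bound): 0×, v (λ-bound): 1×, w1 (λ-bound): 0×
order of uses: y, w, x, v
typing: ✓ — (T1 → T1) → T1
ordered: ✗, needs weakening: u, z, w1 unused
linear: ✗, needs weakening: u, z, w1 unused
affine: ✓, at most one use each (w, y, x, u, z, v, w1)
relevant: ✗, needs weakening: u, z, w1 unused
unrestricted: ✓, well-typed at (T1 → T1) → T1; no restrictions here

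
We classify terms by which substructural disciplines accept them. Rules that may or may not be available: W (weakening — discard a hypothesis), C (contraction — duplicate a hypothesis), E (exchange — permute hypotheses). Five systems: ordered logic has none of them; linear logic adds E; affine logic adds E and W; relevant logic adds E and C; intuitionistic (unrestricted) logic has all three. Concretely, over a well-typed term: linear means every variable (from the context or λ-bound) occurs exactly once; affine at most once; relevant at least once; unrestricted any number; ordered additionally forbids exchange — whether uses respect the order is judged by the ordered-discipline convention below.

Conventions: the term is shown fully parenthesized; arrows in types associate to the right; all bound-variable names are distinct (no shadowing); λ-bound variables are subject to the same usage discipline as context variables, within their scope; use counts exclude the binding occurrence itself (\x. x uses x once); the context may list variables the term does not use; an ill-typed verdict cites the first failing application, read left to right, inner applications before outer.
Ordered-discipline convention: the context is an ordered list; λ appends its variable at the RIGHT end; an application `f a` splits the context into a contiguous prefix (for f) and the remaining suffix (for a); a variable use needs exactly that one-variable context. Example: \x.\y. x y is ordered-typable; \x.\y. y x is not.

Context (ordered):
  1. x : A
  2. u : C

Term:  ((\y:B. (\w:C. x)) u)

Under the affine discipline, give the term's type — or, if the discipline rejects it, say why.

not well-typed under affine — the type mismatch rejects it
use counts: x: 1, u: 1, y [bound]: 0, w [bound]: 0
left-to-right use order: x, u
typing: ill-typed: an application expects B but receives C
across the five disciplines: ordered ✗ | linear ✗ | affine ✗ | relevant ✗ | unrestricted ✗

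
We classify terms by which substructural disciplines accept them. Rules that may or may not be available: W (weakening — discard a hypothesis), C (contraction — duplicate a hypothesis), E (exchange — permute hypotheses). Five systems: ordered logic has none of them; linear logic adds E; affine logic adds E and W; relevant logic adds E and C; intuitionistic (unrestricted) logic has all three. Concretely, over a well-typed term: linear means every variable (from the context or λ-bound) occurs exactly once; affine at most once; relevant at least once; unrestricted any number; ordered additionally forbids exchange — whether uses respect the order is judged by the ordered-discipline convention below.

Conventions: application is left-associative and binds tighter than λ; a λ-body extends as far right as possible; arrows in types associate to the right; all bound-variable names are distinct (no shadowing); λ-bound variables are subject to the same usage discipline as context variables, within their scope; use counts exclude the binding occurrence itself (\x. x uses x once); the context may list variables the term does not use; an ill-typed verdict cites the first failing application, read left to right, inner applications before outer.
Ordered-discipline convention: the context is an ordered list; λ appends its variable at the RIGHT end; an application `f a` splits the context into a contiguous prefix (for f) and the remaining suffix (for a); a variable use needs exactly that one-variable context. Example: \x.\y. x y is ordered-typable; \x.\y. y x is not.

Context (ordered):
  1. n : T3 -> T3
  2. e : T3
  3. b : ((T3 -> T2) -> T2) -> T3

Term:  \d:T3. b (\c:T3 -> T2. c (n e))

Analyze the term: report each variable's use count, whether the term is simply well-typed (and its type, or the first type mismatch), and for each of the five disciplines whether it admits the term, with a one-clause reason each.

counts: n: 1; e: 1; b: 1; d (λ-bound): 0; c (λ-bound): 1
use order (left to right): b, c, n, e
typing: the term checks, with type T3 -> T3
ordered: ✗, unused: d — weakening required
linear: ✗, unused: d — weakening required
affine: ✓, n, e, b, d, c: no repeats, contraction unneeded
relevant: ✗, unused: d — weakening required
unrestricted: ✓, typability at T3 -> T3 is all that's needed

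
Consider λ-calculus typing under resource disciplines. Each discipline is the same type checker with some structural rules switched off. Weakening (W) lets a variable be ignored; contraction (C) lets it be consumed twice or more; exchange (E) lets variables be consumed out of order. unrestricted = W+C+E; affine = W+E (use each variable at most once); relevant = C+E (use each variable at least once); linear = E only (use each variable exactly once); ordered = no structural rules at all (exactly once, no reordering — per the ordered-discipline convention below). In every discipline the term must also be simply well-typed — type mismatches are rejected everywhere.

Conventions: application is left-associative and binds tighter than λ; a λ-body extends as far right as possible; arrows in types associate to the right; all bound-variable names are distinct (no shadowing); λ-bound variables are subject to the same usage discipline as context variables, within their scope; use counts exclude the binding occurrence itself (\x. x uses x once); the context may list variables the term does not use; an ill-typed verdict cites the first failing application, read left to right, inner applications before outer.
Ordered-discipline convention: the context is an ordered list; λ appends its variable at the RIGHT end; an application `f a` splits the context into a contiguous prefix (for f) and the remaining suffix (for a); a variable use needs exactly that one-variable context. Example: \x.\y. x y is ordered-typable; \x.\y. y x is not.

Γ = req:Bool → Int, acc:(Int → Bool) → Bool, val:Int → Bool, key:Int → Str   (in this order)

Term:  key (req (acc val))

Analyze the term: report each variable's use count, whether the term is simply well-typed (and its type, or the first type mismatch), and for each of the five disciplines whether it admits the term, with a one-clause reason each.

usage: req: 1; acc: 1; val: 1; key: 1
order of uses: key, req, acc, val
typing: ✓ — Str
ordered: ✗ — use order key, req, acc, val needs exchange
linear: ✓ — each of req, acc, val, key used exactly once
affine: ✓ — at most one use each (req, acc, val, key)
relevant: ✓ — req, acc, val, key: all used, weakening unneeded
unrestricted: ✓ — type-checks (Str) and nothing is barred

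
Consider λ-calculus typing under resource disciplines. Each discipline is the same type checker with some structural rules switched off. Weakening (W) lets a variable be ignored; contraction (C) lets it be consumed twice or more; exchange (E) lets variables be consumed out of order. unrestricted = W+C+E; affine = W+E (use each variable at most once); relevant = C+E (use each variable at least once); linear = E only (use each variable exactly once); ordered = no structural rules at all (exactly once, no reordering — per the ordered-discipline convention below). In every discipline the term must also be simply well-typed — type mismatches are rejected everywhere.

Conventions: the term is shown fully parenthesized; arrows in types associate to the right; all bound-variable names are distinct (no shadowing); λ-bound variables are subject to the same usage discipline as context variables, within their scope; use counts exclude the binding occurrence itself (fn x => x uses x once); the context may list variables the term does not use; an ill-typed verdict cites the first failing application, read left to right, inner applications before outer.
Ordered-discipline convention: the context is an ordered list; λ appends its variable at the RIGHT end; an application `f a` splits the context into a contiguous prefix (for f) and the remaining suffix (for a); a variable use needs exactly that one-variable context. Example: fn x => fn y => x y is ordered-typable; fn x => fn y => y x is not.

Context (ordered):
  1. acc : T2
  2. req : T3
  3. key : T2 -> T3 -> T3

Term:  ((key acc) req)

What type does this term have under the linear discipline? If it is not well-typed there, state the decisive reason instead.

term : T3
variable uses: acc ×1; req ×1; key ×1
use order (left to right): key, acc, req
typing: the term checks, with type T3
per-discipline verdicts: ordered ✗, linear ✓, affine ✓, relevant ✓, unrestricted ✓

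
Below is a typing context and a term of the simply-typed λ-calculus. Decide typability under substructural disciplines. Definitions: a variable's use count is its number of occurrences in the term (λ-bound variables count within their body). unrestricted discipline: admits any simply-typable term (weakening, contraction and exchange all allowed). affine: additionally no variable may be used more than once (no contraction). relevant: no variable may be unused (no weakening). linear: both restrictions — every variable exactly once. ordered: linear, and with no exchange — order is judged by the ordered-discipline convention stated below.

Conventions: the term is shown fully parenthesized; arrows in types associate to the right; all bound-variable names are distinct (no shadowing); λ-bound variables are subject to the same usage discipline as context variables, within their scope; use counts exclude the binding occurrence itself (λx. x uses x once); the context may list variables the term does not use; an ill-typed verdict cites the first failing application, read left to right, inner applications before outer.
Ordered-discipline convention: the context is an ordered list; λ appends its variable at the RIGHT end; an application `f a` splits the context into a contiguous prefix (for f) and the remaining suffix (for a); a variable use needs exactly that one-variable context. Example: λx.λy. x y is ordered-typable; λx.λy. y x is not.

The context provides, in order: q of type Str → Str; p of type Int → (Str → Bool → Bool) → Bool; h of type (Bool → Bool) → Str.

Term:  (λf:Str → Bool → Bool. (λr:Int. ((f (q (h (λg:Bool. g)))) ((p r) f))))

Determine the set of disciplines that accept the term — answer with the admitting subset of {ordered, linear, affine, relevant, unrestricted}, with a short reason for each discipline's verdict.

accepted by: relevant, unrestricted
counts: q=1, p=1, h=1, f [bound]=2, r [bound]=1, g [bound]=1
use order (left to right): f, q, h, g, p, r, f
typing: well-typed at (Str → Bool → Bool) → Int → Bool
ordered ✗ (uses contraction: f ×2)
linear ✗ (uses contraction: f ×2)
affine ✗ (uses contraction: f ×2)
relevant ✓ (at least one use each (q, p, h, f, r, g))
unrestricted ✓ (typability at (Str → Bool → Bool) → Int → Bool is all that's needed)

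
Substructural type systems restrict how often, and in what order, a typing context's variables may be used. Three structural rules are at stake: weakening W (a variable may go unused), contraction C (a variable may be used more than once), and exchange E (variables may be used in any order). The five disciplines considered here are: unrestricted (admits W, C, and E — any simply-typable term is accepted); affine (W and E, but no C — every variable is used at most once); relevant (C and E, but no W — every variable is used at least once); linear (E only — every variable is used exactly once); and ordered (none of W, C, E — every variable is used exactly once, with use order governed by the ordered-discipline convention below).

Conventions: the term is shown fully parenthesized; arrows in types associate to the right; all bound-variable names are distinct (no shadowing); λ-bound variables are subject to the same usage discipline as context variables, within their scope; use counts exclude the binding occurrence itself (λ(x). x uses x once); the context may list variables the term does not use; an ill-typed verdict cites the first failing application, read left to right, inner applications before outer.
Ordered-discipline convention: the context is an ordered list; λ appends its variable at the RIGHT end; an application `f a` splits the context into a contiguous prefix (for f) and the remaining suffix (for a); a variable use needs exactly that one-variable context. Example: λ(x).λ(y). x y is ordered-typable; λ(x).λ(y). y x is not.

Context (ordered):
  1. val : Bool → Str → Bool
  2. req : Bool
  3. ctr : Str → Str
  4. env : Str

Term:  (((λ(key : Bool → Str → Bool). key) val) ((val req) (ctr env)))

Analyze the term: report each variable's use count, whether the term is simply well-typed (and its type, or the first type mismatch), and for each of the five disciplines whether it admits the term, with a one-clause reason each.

usage: val: 2, req: 1, ctr: 1, env: 1, key [bound]: 1
use order (left to right): key, val, val, req, ctr, env
typing: ✓ — Str → Bool
ordered: ✗, uses contraction: val ×2
linear: ✗, uses contraction: val ×2
affine: ✗, uses contraction: val ×2
relevant: ✓, val, req, ctr, env, key: all used, weakening unneeded
unrestricted: ✓, typability at Str → Bool is all that's needed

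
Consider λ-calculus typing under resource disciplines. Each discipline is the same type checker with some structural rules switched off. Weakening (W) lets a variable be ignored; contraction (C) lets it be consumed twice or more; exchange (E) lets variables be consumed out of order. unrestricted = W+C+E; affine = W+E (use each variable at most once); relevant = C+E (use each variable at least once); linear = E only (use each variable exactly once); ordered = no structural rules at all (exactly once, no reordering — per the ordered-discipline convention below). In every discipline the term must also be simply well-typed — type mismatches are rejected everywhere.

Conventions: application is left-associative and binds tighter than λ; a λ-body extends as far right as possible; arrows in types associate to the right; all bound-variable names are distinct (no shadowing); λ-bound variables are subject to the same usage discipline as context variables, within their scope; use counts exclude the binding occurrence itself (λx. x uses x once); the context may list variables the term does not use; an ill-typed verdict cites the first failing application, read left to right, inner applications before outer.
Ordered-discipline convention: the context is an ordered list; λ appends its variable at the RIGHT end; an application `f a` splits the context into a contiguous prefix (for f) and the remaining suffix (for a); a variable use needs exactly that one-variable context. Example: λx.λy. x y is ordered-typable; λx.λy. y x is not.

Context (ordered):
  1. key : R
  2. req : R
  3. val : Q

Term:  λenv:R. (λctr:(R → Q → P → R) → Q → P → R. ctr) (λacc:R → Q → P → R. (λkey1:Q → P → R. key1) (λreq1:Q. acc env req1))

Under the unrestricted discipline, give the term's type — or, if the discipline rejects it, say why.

term : R → (R → Q → P → R) → Q → P → R
use counts: key: 0×; req: 0×; val: 0×; env (bound): 1×; ctr (bound): 1×; acc (bound): 1×; key1 (bound): 1×; req1 (bound): 1×
order of uses: ctr, key1, acc, env, req1
typing: well-typed at R → (R → Q → P → R) → Q → P → R
summary: ordered ✗ · linear ✗ · affine ✓ · relevant ✗ · unrestricted ✓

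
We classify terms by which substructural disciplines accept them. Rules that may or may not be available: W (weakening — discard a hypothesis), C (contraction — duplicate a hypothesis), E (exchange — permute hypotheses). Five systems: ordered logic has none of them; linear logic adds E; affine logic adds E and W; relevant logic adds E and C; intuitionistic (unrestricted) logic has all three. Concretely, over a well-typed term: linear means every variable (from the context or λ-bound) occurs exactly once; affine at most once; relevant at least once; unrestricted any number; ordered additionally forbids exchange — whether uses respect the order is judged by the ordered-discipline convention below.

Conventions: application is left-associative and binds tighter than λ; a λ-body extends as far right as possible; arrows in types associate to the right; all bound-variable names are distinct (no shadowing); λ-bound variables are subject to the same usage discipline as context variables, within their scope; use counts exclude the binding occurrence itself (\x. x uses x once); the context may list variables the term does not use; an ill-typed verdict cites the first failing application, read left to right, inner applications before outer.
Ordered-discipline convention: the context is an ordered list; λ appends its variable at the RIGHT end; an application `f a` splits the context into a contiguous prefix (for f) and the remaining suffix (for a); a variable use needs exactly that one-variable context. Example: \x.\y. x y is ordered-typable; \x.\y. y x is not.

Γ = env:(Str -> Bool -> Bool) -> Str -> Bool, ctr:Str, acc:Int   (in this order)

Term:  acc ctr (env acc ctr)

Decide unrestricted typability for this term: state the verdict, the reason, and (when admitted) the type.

no — a type mismatch blocks all five
variable uses: env: 1×; ctr: 2×; acc: 2×
use order (left to right): acc, ctr, env, acc, ctr
typing: ill-typed: applying a non-function (Int)
per-discipline verdicts: ordered ✗ | linear ✗ | affine ✗ | relevant ✗ | unrestricted ✗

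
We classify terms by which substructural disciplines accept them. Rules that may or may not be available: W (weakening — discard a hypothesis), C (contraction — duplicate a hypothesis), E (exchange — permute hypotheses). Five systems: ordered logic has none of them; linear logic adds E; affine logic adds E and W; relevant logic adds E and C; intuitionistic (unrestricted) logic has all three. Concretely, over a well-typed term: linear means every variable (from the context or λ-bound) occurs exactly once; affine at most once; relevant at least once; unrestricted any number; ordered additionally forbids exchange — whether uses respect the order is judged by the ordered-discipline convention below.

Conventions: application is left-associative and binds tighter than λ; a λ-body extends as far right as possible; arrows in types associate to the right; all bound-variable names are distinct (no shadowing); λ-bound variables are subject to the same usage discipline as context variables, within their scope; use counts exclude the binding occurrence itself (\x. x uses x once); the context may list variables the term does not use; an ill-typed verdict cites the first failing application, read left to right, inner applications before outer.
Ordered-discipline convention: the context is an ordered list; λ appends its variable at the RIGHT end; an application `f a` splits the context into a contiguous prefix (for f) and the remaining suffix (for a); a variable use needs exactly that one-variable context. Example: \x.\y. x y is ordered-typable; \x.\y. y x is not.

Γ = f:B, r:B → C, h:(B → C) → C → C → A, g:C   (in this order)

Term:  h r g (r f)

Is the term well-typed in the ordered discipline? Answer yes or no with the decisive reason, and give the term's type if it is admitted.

no — repeated use of r ×2
counts: f: 1×; r: 2×; h: 1×; g: 1×
order of uses: h, r, g, r, f
typing: the term checks, with type A
per-discipline verdicts: ordered ✗, linear ✗, affine ✗, relevant ✓, unrestricted ✓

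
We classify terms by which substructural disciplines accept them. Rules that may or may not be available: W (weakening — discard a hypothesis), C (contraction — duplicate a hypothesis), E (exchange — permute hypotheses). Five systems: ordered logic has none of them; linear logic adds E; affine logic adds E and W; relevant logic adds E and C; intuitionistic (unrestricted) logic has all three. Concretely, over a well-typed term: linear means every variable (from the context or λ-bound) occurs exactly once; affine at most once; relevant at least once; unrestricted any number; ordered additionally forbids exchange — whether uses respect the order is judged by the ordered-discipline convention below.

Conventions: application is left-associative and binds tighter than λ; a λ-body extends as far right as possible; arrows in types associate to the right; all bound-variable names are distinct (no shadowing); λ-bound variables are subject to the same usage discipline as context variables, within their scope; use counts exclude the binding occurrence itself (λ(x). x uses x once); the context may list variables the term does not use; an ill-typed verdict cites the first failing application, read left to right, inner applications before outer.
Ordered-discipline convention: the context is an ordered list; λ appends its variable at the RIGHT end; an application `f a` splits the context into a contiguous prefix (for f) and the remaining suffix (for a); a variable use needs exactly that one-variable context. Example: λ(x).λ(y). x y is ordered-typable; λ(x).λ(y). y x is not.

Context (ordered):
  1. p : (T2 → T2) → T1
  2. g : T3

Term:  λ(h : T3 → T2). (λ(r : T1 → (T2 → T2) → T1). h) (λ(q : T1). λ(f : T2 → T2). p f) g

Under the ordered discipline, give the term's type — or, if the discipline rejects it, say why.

not well-typed under ordered — r, q never used (weakening)
counts: p=1; g=1; h [bound]=1; r [bound]=0; q [bound]=0; f [bound]=1
use order (left to right): h, p, f, g
typing: the term checks, with type (T3 → T2) → T2
per-discipline verdicts: ordered ✗; linear ✗; affine ✓; relevant ✗; unrestricted ✓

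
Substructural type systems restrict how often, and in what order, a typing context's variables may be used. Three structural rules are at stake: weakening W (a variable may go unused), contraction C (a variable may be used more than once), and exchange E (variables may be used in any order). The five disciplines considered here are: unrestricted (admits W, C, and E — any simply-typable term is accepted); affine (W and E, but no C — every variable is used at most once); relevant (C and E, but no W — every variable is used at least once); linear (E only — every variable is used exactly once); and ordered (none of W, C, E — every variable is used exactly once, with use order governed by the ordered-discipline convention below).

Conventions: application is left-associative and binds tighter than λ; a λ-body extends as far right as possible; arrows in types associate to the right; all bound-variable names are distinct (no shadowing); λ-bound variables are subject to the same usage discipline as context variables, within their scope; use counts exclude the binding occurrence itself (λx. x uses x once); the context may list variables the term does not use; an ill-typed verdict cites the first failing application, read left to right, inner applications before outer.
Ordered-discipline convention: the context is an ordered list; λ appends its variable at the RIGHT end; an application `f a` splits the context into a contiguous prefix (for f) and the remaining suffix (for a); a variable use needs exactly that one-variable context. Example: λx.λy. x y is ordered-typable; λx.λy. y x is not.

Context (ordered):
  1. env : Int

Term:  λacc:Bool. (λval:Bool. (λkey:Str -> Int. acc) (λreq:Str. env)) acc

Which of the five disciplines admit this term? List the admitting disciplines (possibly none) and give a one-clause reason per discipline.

admitted by: unrestricted
use counts: env ×1; acc [bound] ×2; val [bound] ×0; key [bound] ×0; req [bound] ×0
left-to-right use order: acc, env, acc
typing: the term checks, with type Bool -> Bool
ordered: ✗, uses contraction: acc ×2; unused: val, key, req — weakening required
linear: ✗, uses contraction: acc ×2; unused: val, key, req — weakening required
affine: ✗, uses contraction: acc ×2
relevant: ✗, unused: val, key, req — weakening required
unrestricted: ✓, type-checks (Bool -> Bool) and nothing is barred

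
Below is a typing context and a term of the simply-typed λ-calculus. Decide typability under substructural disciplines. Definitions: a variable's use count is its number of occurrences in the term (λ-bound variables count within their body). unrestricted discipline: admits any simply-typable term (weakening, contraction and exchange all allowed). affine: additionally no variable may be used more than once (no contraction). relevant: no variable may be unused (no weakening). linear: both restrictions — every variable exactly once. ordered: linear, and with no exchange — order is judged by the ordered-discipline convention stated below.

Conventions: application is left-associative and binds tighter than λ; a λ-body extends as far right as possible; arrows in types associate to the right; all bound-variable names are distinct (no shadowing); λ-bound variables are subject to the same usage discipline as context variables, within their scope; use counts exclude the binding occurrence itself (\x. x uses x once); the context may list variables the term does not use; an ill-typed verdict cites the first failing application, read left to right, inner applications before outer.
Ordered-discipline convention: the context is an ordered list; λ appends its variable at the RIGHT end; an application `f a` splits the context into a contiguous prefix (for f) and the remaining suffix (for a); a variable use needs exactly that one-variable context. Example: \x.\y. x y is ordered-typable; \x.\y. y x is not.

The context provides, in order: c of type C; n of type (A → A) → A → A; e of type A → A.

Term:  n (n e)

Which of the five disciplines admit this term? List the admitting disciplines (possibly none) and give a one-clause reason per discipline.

accepted by: unrestricted
usage: c=0, n=2, e=1
order of uses: n, n, e
typing: well-typed — term : A → A
ordered: ✗ — uses contraction: n ×2; needs weakening: c unused
linear: ✗ — uses contraction: n ×2; needs weakening: c unused
affine: ✗ — uses contraction: n ×2
relevant: ✗ — needs weakening: c unused
unrestricted: ✓ — simply typable at A → A; W, C, E all held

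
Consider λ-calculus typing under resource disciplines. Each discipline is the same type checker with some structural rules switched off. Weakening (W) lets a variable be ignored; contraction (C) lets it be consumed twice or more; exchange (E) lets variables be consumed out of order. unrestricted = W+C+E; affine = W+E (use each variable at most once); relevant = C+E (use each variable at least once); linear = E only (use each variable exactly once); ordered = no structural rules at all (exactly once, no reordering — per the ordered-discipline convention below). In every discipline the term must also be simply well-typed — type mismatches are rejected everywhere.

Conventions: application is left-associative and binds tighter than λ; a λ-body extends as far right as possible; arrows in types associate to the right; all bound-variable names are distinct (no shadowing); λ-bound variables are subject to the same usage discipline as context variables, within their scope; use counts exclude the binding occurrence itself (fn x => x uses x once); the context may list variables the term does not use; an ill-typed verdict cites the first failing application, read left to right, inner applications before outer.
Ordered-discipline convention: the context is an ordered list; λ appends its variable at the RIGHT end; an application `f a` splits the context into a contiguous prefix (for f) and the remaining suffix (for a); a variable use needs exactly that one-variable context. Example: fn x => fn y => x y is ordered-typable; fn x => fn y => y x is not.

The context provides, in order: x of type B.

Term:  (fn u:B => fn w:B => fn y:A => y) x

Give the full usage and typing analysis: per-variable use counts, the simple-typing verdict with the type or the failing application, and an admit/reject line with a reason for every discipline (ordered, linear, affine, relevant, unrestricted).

variable uses: x ×1, u (bound) ×0, w (bound) ×0, y (bound) ×1
use order (left to right): y, x
typing: well-typed — term : B -> A -> A
ordered: ✗, u, w never used (weakening)
linear: ✗, u, w never used (weakening)
affine: ✓, x, u, w, y: no repeats, contraction unneeded
relevant: ✗, u, w never used (weakening)
unrestricted: ✓, simply typable at B -> A -> A; W, C, E all held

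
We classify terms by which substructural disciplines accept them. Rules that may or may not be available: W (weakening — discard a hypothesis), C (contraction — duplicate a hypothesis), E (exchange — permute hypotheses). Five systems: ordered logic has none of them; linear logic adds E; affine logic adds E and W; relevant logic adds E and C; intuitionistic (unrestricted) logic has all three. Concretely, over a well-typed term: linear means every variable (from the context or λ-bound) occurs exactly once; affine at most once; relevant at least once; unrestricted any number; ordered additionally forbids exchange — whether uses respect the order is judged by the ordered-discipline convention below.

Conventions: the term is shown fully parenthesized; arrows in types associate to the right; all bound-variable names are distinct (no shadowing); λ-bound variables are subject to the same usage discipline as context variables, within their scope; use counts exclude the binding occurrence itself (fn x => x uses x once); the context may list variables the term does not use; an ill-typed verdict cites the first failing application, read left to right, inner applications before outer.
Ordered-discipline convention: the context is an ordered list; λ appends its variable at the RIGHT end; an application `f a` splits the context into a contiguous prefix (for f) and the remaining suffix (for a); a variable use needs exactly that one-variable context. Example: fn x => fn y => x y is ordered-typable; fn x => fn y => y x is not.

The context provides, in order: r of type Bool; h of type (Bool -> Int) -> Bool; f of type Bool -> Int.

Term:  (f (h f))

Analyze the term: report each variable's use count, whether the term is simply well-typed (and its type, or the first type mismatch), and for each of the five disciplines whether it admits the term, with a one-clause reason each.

counts: r: 0×; h: 1×; f: 2×
use order (left to right): f, h, f
typing: ✓ — Int
ordered ✗ (needs contraction — f ×2; needs weakening: r unused)
linear ✗ (needs contraction — f ×2; needs weakening: r unused)
affine ✗ (needs contraction — f ×2)
relevant ✗ (needs weakening: r unused)
unrestricted ✓ (type-checks (Int) and nothing is barred)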